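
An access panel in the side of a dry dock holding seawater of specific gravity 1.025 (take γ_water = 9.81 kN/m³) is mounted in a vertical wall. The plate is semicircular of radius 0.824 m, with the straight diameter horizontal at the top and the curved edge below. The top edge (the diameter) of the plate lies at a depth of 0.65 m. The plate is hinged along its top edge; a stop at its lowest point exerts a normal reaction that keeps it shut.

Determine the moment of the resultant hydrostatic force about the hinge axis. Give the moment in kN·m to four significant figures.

M ≈ 4.258 kN·m

γ = 1.025 × 9.81 = 10.05525 kN/m³.
The centroid of a semicircle lies 4r/(3π) = 0.349716 m from the diameter, here below the top edge, so the centroid depth is h_c = 0.65 + 0.349716 = 0.999716 m.
A = πr²/2 = π × 0.824²/2 = 1.06653 m².
Resultant F = γ·h_c·A = 10.05525 × 0.999716 × 1.06653 = 10.7212 kN.
I_c = (π/8 − 8/(9π))·r⁴ = 0.109757 × 0.824⁴ = 0.0505989 m⁴.
Centre of pressure: y_p = y_c + I_c/(y_c·A) = 0.999716 + 0.0505989/(0.999716 × 1.06653) = 0.999716 + 0.047456 = 1.04717 m along the plane.
The resultant acts 0.349716 + 0.047456 = 0.397172 m (along the plate) below the hinge at the top edge, so the moment about the hinge is M = F × 0.397172 = 10.7212 × 0.397172 = 4.25816 kN·m.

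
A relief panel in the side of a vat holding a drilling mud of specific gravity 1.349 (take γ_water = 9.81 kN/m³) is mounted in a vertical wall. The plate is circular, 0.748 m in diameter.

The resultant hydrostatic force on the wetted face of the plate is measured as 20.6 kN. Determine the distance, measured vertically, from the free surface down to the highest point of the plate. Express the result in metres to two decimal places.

d_top ≈ 3.17 m

γ = 1.349 × 9.81 = 13.23369 kN/m³.
A = π(0.374)² = 0.439433 m².
From F = γ·h_c·A, the centroid depth is h_c = 20.6/(13.23369 × 0.439433) = 3.54237 m.
The centroid is at the centre, 0.374 m below the top of the plate, so the highest point sits at h_top = 3.54237 − 0.374 = 3.16837 m below the surface.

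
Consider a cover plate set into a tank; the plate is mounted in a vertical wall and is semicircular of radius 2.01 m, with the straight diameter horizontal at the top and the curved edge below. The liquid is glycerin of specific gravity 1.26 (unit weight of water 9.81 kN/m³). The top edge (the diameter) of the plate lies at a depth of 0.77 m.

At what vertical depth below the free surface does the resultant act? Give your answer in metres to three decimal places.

γ = 1.26 × 9.81 = 12.3606 kN/m³.
The centroid of a semicircle lies 4r/(3π) = 0.85307 m from the diameter, here below the top edge, so the centroid depth is h_c = 0.77 + 0.85307 = 1.62307 m.
A = πr²/2 = π × 2.01²/2 = 6.34617 m².
Resultant F = γ·h_c·A = 12.3606 × 1.62307 × 6.34617 = 127.318 kN.
I_c = (π/8 − 8/(9π))·r⁴ = 0.109757 × 2.01⁴ = 1.7915 m⁴.
Centre of pressure: y_p = y_c + I_c/(y_c·A) = 1.62307 + 1.7915/(1.62307 × 6.34617) = 1.62307 + 0.173927 = 1.797 m along the plane.

h_p = 1.797 m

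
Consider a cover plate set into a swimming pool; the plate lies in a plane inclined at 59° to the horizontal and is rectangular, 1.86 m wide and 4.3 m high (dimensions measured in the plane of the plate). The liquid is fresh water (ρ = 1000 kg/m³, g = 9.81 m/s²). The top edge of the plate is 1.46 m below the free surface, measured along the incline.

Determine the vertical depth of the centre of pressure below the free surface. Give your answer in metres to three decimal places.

γ = ρg = 1000 × 9.81 = 9810 N/m³ = 9.81 kN/m³.
Let θ = 59° be the plate's angle to the horizontal; measure y along the incline from where the plane meets the free surface. Vertical depth h = y·sinθ with sinθ = 0.857167.
The centroid lies 4.3/2 = 2.15 m below the top edge, so y_c = 1.46 + 2.15 = 3.61 m and h_c = 3.61 × 0.857167 = 3.09437 m.
A = 1.86 × 4.3 = 7.998 m².
Resultant F = γ·h_c·A = 9.81 × 3.09437 × 7.998 = 242.785 kN.
I_c = b·h³/12 = 1.86 × 4.3³/12 = 12.3236 m⁴.
Centre of pressure: y_p = y_c + I_c/(y_c·A) = 3.61 + 12.3236/(3.61 × 7.998) = 3.61 + 0.426824 = 4.03682 m along the plane.
Vertically, h_p = y_p·sinθ = 4.03682 × 0.857167 = 3.46023 m.

h_p = 3.460 m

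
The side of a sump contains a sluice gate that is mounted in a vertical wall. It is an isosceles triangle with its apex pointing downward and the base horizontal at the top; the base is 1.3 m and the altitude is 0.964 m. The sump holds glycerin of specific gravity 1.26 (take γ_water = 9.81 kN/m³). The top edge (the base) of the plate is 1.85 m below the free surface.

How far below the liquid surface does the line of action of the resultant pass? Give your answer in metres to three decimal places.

h_p = 2.195 m

γ = 1.26 × 9.81 = 12.3606 kN/m³.
With the apex down, the centroid sits h/3 = 0.964/3 = 0.321333 m below the base (the top edge), so the centroid depth is h_c = 1.85 + 0.321333 = 2.17133 m.
A = ½ × 1.3 × 0.964 = 0.6266 m².
Resultant F = γ·h_c·A = 12.3606 × 2.17133 × 0.6266 = 16.8173 kN.
I_c = b·h³/36 = 1.3 × 0.964³/36 = 0.0323498 m⁴.
Centre of pressure: y_p = y_c + I_c/(y_c·A) = 2.17133 + 0.0323498/(2.17133 × 0.6266) = 2.17133 + 0.0237769 = 2.19511 m along the plane.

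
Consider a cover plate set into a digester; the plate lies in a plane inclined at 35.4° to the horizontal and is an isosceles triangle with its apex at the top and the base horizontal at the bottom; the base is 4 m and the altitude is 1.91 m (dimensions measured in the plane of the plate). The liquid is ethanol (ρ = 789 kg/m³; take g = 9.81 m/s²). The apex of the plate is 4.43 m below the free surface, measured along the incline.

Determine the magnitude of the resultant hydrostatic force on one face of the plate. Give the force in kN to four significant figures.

γ = ρg = 789 × 9.81 / 1000 = 7.74009 kN/m³.
Let θ = 35.4° be the plate's angle to the horizontal; measure y along the incline from where the plane meets the free surface. Vertical depth h = y·sinθ with sinθ = 0.579281.
With the apex up, the centroid sits 2h/3 = 2 × 1.91/3 = 1.27333 m below the apex, so y_c = 4.43 + 1.27333 = 5.70333 m and h_c = 5.70333 × 0.579281 = 3.30383 m.
A = ½ × 4 × 1.91 = 3.82 m².
Resultant F = γ·h_c·A = 7.74009 × 3.30383 × 3.82 = 97.6848 kN.

F ≈ 97.68 kN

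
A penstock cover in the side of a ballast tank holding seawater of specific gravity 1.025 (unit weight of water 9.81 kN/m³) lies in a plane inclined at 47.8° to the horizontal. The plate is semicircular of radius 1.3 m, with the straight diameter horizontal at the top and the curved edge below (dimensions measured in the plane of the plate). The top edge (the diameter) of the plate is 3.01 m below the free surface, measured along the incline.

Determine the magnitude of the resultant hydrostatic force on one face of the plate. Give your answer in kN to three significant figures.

F ≈ 70.4 kN

γ = 1.025 × 9.81 = 10.05525 kN/m³.
Let θ = 47.8° be the plate's angle to the horizontal; measure y along the incline from where the plane meets the free surface. Vertical depth h = y·sinθ with sinθ = 0.740805.
The centroid of a semicircle lies 4r/(3π) = 0.551737 m from the diameter, here below the top edge, so y_c = 3.01 + 0.551737 = 3.56174 m and h_c = 3.56174 × 0.740805 = 2.63855 m.
A = πr²/2 = π × 1.3²/2 = 2.65465 m².
Resultant F = γ·h_c·A = 10.05525 × 2.63855 × 2.65465 = 70.4313 kN.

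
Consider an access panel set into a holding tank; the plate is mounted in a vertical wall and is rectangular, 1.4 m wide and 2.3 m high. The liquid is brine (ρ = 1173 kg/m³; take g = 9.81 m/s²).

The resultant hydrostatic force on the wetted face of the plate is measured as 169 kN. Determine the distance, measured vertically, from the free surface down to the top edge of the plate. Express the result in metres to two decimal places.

γ = ρg = 1173 × 9.81 / 1000 = 11.50713 kN/m³.
A = 1.4 × 2.3 = 3.22 m².
From F = γ·h_c·A, the centroid depth is h_c = 169/(11.50713 × 3.22) = 4.56104 m.
The centroid lies 2.3/2 = 1.15 m below the top edge, so the top edge sits at h_top = 4.56104 − 1.15 = 3.41104 m below the surface.

d_top ≈ 3.41 m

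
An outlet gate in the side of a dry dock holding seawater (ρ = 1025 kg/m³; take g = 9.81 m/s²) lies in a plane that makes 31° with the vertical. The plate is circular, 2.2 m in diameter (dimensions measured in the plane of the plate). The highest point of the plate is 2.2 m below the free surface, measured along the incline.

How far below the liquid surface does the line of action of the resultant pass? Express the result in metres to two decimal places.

γ = ρg = 1025 × 9.81 / 1000 = 10.05525 kN/m³.
The plate makes 31° with the vertical, i.e. θ = 90° − 31° = 59° to the horizontal. Measuring y along the incline from the free-surface line, vertical depth h = y·sinθ with sinθ = 0.857167.
The centroid is at the centre, 1.1 m below the top of the plate, so y_c = 2.2 + 1.1 = 3.3 m and h_c = 3.3 × 0.857167 = 2.82865 m.
A = π(1.1)² = 3.80133 m².
Resultant F = γ·h_c·A = 10.05525 × 2.82865 × 3.80133 = 108.12 kN.
I_c = πr⁴/4 = π × 1.1⁴/4 = 1.1499 m⁴.
Centre of pressure: y_p = y_c + I_c/(y_c·A) = 3.3 + 1.1499/(3.3 × 3.80133) = 3.3 + 0.0916665 = 3.39167 m along the plane.
Vertically, h_p = y_p·sinθ = 3.39167 × 0.857167 = 2.90723 m.

h_p = 2.91 m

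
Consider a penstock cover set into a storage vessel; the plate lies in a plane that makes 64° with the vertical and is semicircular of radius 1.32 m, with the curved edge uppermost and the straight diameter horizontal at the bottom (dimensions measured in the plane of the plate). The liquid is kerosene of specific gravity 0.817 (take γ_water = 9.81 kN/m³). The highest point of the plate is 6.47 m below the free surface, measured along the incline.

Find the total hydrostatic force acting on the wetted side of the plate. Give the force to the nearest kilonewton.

γ = 0.817 × 9.81 = 8.01477 kN/m³.
The plate makes 64° with the vertical, i.e. θ = 90° − 64° = 26° to the horizontal. Measuring y along the incline from the free-surface line, vertical depth h = y·sinθ with sinθ = 0.438371.
The centroid lies 4r/(3π) = 0.560225 m above the diameter, so r − 4r/(3π) = 1.32 − 0.560225 = 0.759775 m below the topmost point, so y_c = 6.47 + 0.759775 = 7.22978 m and h_c = 7.22978 × 0.438371 = 3.16933 m.
A = πr²/2 = π × 1.32²/2 = 2.73696 m².
Resultant F = γ·h_c·A = 8.01477 × 3.16933 × 2.73696 = 69.5228 kN.

F ≈ 70 kN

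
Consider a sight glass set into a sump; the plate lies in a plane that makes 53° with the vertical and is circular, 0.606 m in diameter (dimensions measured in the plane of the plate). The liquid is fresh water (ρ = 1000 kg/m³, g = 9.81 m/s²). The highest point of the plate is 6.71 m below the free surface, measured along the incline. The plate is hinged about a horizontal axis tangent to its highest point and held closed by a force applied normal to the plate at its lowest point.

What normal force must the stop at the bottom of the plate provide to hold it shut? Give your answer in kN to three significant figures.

P ≈ 6.04 kN

γ = ρg = 1000 × 9.81 = 9810 N/m³ = 9.81 kN/m³.
The plate makes 53° with the vertical, i.e. θ = 90° − 53° = 37° to the horizontal. Measuring y along the incline from the free-surface line, vertical depth h = y·sinθ with sinθ = 0.601815.
The centroid is at the centre, 0.303 m below the top of the plate, so y_c = 6.71 + 0.303 = 7.013 m and h_c = 7.013 × 0.601815 = 4.22053 m.
A = π(0.303)² = 0.288426 m².
Resultant F = γ·h_c·A = 9.81 × 4.22053 × 0.288426 = 11.9418 kN.
I_c = πr⁴/4 = π × 0.303⁴/4 = 0.00662004 m⁴.
Centre of pressure: y_p = y_c + I_c/(y_c·A) = 7.013 + 0.00662004/(7.013 × 0.288426) = 7.013 + 0.00327282 = 7.01627 m along the plane.
The resultant acts 0.303 + 0.00327282 = 0.306273 m (along the plate) below the hinge at the top edge, so the moment about the hinge is M = F × 0.306273 = 11.9418 × 0.306273 = 3.65745 kN·m.
A normal force at the bottom, 0.606 m from the hinge, must supply this moment: P = 3.65745/0.606 = 6.0354 kN.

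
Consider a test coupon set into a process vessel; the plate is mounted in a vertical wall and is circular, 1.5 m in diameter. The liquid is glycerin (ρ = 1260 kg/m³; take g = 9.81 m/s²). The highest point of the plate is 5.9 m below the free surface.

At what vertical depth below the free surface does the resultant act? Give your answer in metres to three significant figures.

h_p = 6.67 m

γ = ρg = 1260 × 9.81 / 1000 = 12.3606 kN/m³.
The centroid is at the centre, 0.75 m below the top of the plate, so the centroid depth is h_c = 5.9 + 0.75 = 6.65 m.
A = π(0.75)² = 1.76715 m².
Resultant F = γ·h_c·A = 12.3606 × 6.65 × 1.76715 = 145.256 kN.
I_c = πr⁴/4 = π × 0.75⁴/4 = 0.248505 m⁴.
Centre of pressure: y_p = y_c + I_c/(y_c·A) = 6.65 + 0.248505/(6.65 × 1.76715) = 6.65 + 0.0211466 = 6.67115 m along the plane.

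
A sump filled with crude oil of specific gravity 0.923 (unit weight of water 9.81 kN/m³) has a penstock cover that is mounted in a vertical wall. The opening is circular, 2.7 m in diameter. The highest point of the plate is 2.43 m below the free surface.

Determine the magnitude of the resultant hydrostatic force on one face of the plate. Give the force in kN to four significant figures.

γ = 0.923 × 9.81 = 9.05463 kN/m³.
The centroid is at the centre, 1.35 m below the top of the plate, so the centroid depth is h_c = 2.43 + 1.35 = 3.78 m.
A = π(1.35)² = 5.72555 m².
Resultant F = γ·h_c·A = 9.05463 × 3.78 × 5.72555 = 195.966 kN.

F ≈ 196.0 kN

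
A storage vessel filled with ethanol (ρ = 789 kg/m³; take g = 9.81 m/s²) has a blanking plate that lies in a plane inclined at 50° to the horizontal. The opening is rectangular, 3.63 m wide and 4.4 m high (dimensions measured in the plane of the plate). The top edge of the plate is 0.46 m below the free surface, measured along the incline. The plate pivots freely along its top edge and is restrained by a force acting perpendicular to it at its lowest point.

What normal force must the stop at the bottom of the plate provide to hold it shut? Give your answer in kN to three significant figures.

P ≈ 161 kN

γ = ρg = 789 × 9.81 / 1000 = 7.74009 kN/m³.
Let θ = 50° be the plate's angle to the horizontal; measure y along the incline from where the plane meets the free surface. Vertical depth h = y·sinθ with sinθ = 0.766044.
The centroid lies 4.4/2 = 2.2 m below the top edge, so y_c = 0.46 + 2.2 = 2.66 m and h_c = 2.66 × 0.766044 = 2.03768 m.
A = 3.63 × 4.4 = 15.972 m².
Resultant F = γ·h_c·A = 7.74009 × 2.03768 × 15.972 = 251.908 kN.
I_c = b·h³/12 = 3.63 × 4.4³/12 = 25.7682 m⁴.
Centre of pressure: y_p = y_c + I_c/(y_c·A) = 2.66 + 25.7682/(2.66 × 15.972) = 2.66 + 0.606517 = 3.26652 m along the plane.
The resultant acts 2.2 + 0.606517 = 2.80652 m (along the plate) below the hinge at the top edge, so the moment about the hinge is M = F × 2.80652 = 251.908 × 2.80652 = 706.985 kN·m.
A normal force at the bottom, 4.4 m from the hinge, must supply this moment: P = 706.985/4.4 = 160.678 kN.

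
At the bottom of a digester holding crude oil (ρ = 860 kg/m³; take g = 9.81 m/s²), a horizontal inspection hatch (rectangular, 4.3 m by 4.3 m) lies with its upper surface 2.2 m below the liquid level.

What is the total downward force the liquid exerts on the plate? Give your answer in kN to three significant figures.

F ≈ 343 kN

γ = ρg = 860 × 9.81 / 1000 = 8.4366 kN/m³.
The plate is horizontal, so pressure is uniform at p = γ·h = 8.4366 × 2.2 = 18.5605 kN/m².
A = 4.3 × 4.3 = 18.49 m².
F = p·A = 18.5605 × 18.49 = 343.184 kN.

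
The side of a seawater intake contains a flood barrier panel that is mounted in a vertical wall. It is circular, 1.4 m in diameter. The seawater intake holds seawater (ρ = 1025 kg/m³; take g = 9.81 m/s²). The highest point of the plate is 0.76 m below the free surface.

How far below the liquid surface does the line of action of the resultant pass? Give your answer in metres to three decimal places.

γ = ρg = 1025 × 9.81 / 1000 = 10.05525 kN/m³.
The centroid is at the centre, 0.7 m below the top of the plate, so the centroid depth is h_c = 0.76 + 0.7 = 1.46 m.
A = π(0.7)² = 1.53938 m².
Resultant F = γ·h_c·A = 10.05525 × 1.46 × 1.53938 = 22.5991 kN.
I_c = πr⁴/4 = π × 0.7⁴/4 = 0.188574 m⁴.
Centre of pressure: y_p = y_c + I_c/(y_c·A) = 1.46 + 0.188574/(1.46 × 1.53938) = 1.46 + 0.0839041 = 1.5439 m along the plane.

h_p = 1.544 m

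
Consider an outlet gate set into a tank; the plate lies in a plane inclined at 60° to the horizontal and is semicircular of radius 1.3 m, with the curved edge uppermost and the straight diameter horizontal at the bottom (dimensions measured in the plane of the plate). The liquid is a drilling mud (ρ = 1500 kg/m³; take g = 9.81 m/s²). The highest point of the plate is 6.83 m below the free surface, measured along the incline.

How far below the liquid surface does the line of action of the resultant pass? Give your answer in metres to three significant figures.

h_p = 6.58 m

γ = ρg = 1500 × 9.81 / 1000 = 14.715 kN/m³.
Let θ = 60° be the plate's angle to the horizontal; measure y along the incline from where the plane meets the free surface. Vertical depth h = y·sinθ with sinθ = 0.866025.
The centroid lies 4r/(3π) = 0.551737 m above the diameter, so r − 4r/(3π) = 1.3 − 0.551737 = 0.748263 m below the topmost point, so y_c = 6.83 + 0.748263 = 7.57826 m and h_c = 7.57826 × 0.866025 = 6.56296 m.
A = πr²/2 = π × 1.3²/2 = 2.65465 m².
Resultant F = γ·h_c·A = 14.715 × 6.56296 × 2.65465 = 256.37 kN.
I_c = (π/8 − 8/(9π))·r⁴ = 0.109757 × 1.3⁴ = 0.313477 m⁴.
Centre of pressure: y_p = y_c + I_c/(y_c·A) = 7.57826 + 0.313477/(7.57826 × 2.65465) = 7.57826 + 0.0155822 = 7.59384 m along the plane.
Vertically, h_p = y_p·sinθ = 7.59384 × 0.866025 = 6.57646 m.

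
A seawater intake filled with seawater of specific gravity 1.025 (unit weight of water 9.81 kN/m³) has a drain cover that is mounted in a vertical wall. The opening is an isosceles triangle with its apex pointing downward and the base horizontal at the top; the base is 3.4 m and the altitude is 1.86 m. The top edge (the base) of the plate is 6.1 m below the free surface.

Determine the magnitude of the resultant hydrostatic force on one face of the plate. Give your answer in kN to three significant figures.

γ = 1.025 × 9.81 = 10.05525 kN/m³.
With the apex down, the centroid sits h/3 = 1.86/3 = 0.62 m below the base (the top edge), so the centroid depth is h_c = 6.1 + 0.62 = 6.72 m.
A = ½ × 3.4 × 1.86 = 3.162 m².
Resultant F = γ·h_c·A = 10.05525 × 6.72 × 3.162 = 213.66 kN.

F ≈ 214 kN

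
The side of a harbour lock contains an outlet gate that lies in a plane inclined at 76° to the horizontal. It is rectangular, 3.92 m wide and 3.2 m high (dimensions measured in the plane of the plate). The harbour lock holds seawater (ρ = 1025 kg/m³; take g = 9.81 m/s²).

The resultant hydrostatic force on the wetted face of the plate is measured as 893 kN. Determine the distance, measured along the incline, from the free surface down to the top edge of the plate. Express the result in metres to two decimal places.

y_top ≈ 5.70 m

γ = ρg = 1025 × 9.81 / 1000 = 10.05525 kN/m³.
A = 3.92 × 3.2 = 12.544 m².
From F = γ·h_c·A, the centroid depth is h_c = 893/(10.05525 × 12.544) = 7.07983 m.
Let θ = 76° be the plate's angle to the horizontal; measure y along the incline from where the plane meets the free surface. Vertical depth h = y·sinθ with sinθ = 0.970296.
Along the incline, y_c = h_c/sinθ = 7.07983/0.970296 = 7.29657 m.
The centroid lies 3.2/2 = 1.6 m below the top edge, so the top edge sits at y_top = 7.29657 − 1.6 = 5.69657 m along the incline.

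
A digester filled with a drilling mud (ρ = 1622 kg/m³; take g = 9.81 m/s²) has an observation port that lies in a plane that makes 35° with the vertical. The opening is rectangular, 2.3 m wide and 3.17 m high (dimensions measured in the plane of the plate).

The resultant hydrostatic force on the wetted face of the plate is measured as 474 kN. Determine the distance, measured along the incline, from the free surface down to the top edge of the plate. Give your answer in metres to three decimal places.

y_top ≈ 3.403 m

γ = ρg = 1622 × 9.81 / 1000 = 15.91182 kN/m³.
A = 2.3 × 3.17 = 7.291 m².
From F = γ·h_c·A, the centroid depth is h_c = 474/(15.91182 × 7.291) = 4.08575 m.
The plate makes 35° with the vertical, i.e. θ = 90° − 35° = 55° to the horizontal. Measuring y along the incline from the free-surface line, vertical depth h = y·sinθ with sinθ = 0.819152.
Along the incline, y_c = h_c/sinθ = 4.08575/0.819152 = 4.98778 m.
The centroid lies 3.17/2 = 1.585 m below the top edge, so the top edge sits at y_top = 4.98778 − 1.585 = 3.40278 m along the incline.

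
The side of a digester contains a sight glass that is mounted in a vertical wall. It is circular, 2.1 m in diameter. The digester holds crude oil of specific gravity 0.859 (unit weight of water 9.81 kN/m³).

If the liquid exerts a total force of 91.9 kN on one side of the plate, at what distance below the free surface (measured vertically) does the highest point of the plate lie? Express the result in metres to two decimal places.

d_top ≈ 2.10 m

γ = 0.859 × 9.81 = 8.42679 kN/m³.
A = π(1.05)² = 3.46361 m².
From F = γ·h_c·A, the centroid depth is h_c = 91.9/(8.42679 × 3.46361) = 3.14865 m.
The centroid is at the centre, 1.05 m below the top of the plate, so the highest point sits at h_top = 3.14865 − 1.05 = 2.09865 m below the surface.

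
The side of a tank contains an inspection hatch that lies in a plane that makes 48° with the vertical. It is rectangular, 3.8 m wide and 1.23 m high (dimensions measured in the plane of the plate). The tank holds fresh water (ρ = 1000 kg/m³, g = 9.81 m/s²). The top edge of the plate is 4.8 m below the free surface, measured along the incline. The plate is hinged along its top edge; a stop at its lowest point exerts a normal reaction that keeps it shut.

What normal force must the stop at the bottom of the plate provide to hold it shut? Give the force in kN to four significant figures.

γ = ρg = 1000 × 9.81 = 9810 N/m³ = 9.81 kN/m³.
The plate makes 48° with the vertical, i.e. θ = 90° − 48° = 42° to the horizontal. Measuring y along the incline from the free-surface line, vertical depth h = y·sinθ with sinθ = 0.669131.
The centroid lies 1.23/2 = 0.615 m below the top edge, so y_c = 4.8 + 0.615 = 5.415 m and h_c = 5.415 × 0.669131 = 3.62334 m.
A = 3.8 × 1.23 = 4.674 m².
Resultant F = γ·h_c·A = 9.81 × 3.62334 × 4.674 = 166.137 kN.
I_c = b·h³/12 = 3.8 × 1.23³/12 = 0.589275 m⁴.
Centre of pressure: y_p = y_c + I_c/(y_c·A) = 5.415 + 0.589275/(5.415 × 4.674) = 5.415 + 0.0232826 = 5.43828 m along the plane.
The resultant acts 0.615 + 0.0232826 = 0.638283 m (along the plate) below the hinge at the top edge, so the moment about the hinge is M = F × 0.638283 = 166.137 × 0.638283 = 106.042 kN·m.
A normal force at the bottom, 1.23 m from the hinge, must supply this moment: P = 106.042/1.23 = 86.213 kN.

P ≈ 86.21 kN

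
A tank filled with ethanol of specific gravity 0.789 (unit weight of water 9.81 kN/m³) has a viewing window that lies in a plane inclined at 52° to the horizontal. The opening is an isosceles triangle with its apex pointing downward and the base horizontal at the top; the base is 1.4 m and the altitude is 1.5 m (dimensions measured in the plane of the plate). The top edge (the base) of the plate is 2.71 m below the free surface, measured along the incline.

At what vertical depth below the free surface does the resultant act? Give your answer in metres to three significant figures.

h_p = 2.56 m

γ = 0.789 × 9.81 = 7.74009 kN/m³.
Let θ = 52° be the plate's angle to the horizontal; measure y along the incline from where the plane meets the free surface. Vertical depth h = y·sinθ with sinθ = 0.788011.
With the apex down, the centroid sits h/3 = 1.5/3 = 0.5 m below the base (the top edge), so y_c = 2.71 + 0.5 = 3.21 m and h_c = 3.21 × 0.788011 = 2.52952 m.
A = ½ × 1.4 × 1.5 = 1.05 m².
Resultant F = γ·h_c·A = 7.74009 × 2.52952 × 1.05 = 20.5576 kN.
I_c = b·h³/36 = 1.4 × 1.5³/36 = 0.13125 m⁴.
Centre of pressure: y_p = y_c + I_c/(y_c·A) = 3.21 + 0.13125/(3.21 × 1.05) = 3.21 + 0.0389408 = 3.24894 m along the plane.
Vertically, h_p = y_p·sinθ = 3.24894 × 0.788011 = 2.5602 m.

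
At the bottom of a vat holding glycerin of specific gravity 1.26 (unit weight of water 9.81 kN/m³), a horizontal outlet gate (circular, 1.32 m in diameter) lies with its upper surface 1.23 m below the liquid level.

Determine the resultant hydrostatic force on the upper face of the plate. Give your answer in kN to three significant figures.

F ≈ 20.8 kN

γ = 1.26 × 9.81 = 12.3606 kN/m³.
The plate is horizontal, so pressure is uniform at p = γ·h = 12.3606 × 1.23 = 15.2035 kN/m².
A = π(0.66)² = 1.36848 m².
F = p·A = 15.2035 × 1.36848 = 20.8057 kN.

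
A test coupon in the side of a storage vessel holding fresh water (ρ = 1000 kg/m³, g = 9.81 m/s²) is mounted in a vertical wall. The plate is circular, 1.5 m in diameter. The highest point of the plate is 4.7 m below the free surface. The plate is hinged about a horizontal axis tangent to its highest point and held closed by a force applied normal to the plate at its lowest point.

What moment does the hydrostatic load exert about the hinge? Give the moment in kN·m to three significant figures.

γ = ρg = 1000 × 9.81 = 9810 N/m³ = 9.81 kN/m³.
The centroid is at the centre, 0.75 m below the top of the plate, so the centroid depth is h_c = 4.7 + 0.75 = 5.45 m.
A = π(0.75)² = 1.76715 m².
Resultant F = γ·h_c·A = 9.81 × 5.45 × 1.76715 = 94.4798 kN.
I_c = πr⁴/4 = π × 0.75⁴/4 = 0.248505 m⁴.
Centre of pressure: y_p = y_c + I_c/(y_c·A) = 5.45 + 0.248505/(5.45 × 1.76715) = 5.45 + 0.0258027 = 5.4758 m along the plane.
The resultant acts 0.75 + 0.0258027 = 0.775803 m (along the plate) below the hinge at the top edge, so the moment about the hinge is M = F × 0.775803 = 94.4798 × 0.775803 = 73.2977 kN·m.

M ≈ 73.3 kN·m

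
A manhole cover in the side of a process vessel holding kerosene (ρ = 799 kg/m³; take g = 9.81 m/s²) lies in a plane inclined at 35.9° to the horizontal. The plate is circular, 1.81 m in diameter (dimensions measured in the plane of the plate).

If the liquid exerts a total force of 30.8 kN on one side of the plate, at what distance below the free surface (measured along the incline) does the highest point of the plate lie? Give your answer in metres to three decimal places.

γ = ρg = 799 × 9.81 / 1000 = 7.83819 kN/m³.
A = π(0.905)² = 2.57304 m².
From F = γ·h_c·A, the centroid depth is h_c = 30.8/(7.83819 × 2.57304) = 1.52717 m.
Let θ = 35.9° be the plate's angle to the horizontal; measure y along the incline from where the plane meets the free surface. Vertical depth h = y·sinθ with sinθ = 0.586372.
Along the incline, y_c = h_c/sinθ = 1.52717/0.586372 = 2.60444 m.
The centroid is at the centre, 0.905 m below the top of the plate, so the highest point sits at y_top = 2.60444 − 0.905 = 1.69944 m along the incline.

y_top ≈ 1.699 m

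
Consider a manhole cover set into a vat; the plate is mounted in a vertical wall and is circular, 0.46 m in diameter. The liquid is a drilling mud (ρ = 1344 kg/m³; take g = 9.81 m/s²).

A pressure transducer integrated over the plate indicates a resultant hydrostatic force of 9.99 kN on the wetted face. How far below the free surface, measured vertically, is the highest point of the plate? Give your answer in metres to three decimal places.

d_top ≈ 4.329 m

γ = ρg = 1344 × 9.81 / 1000 = 13.18464 kN/m³.
A = π(0.23)² = 0.16619 m².
From F = γ·h_c·A, the centroid depth is h_c = 9.99/(13.18464 × 0.16619) = 4.55924 m.
The centroid is at the centre, 0.23 m below the top of the plate, so the highest point sits at h_top = 4.55924 − 0.23 = 4.32924 m below the surface.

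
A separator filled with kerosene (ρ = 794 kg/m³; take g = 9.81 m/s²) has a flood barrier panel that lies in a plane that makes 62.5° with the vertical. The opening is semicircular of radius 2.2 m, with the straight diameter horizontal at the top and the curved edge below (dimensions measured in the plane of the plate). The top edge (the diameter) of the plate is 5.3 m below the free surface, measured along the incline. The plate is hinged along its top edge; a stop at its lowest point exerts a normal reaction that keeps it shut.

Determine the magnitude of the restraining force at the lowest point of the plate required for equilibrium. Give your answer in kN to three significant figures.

γ = ρg = 794 × 9.81 / 1000 = 7.78914 kN/m³.
The plate makes 62.5° with the vertical, i.e. θ = 90° − 62.5° = 27.5° to the horizontal. Measuring y along the incline from the free-surface line, vertical depth h = y·sinθ with sinθ = 0.461749.
The centroid of a semicircle lies 4r/(3π) = 0.933709 m from the diameter, here below the top edge, so y_c = 5.3 + 0.933709 = 6.23371 m and h_c = 6.23371 × 0.461749 = 2.87841 m.
A = πr²/2 = π × 2.2²/2 = 7.60265 m².
Resultant F = γ·h_c·A = 7.78914 × 2.87841 × 7.60265 = 170.454 kN.
I_c = (π/8 − 8/(9π))·r⁴ = 0.109757 × 2.2⁴ = 2.57112 m⁴.
Centre of pressure: y_p = y_c + I_c/(y_c·A) = 6.23371 + 2.57112/(6.23371 × 7.60265) = 6.23371 + 0.0542514 = 6.28796 m along the plane.
The resultant acts 0.933709 + 0.0542514 = 0.98796 m (along the plate) below the hinge at the top edge, so the moment about the hinge is M = F × 0.98796 = 170.454 × 0.98796 = 168.402 kN·m.
A normal force at the bottom, 2.2 m from the hinge, must supply this moment: P = 168.402/2.2 = 76.5464 kN.

P ≈ 76.5 kN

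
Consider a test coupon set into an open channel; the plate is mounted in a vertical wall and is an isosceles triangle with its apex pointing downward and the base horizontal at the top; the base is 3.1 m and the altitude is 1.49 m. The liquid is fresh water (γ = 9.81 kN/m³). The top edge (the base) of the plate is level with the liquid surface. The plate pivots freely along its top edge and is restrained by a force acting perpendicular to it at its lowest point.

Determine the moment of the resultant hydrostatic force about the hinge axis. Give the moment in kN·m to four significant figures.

M ≈ 8.383 kN·m

γ = 9.81 kN/m³.
With the apex down, the centroid sits h/3 = 1.49/3 = 0.496667 m below the base (the top edge), so the centroid depth is h_c = 0.496667 m.
A = ½ × 3.1 × 1.49 = 2.3095 m².
Resultant F = γ·h_c·A = 9.81 × 0.496667 × 2.3095 = 11.2526 kN.
I_c = b·h³/36 = 3.1 × 1.49³/36 = 0.284851 m⁴.
Centre of pressure: y_p = y_c + I_c/(y_c·A) = 0.496667 + 0.284851/(0.496667 × 2.3095) = 0.496667 + 0.248333 = 0.745 m along the plane.
The resultant acts 0.496667 + 0.248333 = 0.745 m (along the plate) below the hinge at the top edge, so the moment about the hinge is M = F × 0.745 = 11.2526 × 0.745 = 8.38319 kN·m.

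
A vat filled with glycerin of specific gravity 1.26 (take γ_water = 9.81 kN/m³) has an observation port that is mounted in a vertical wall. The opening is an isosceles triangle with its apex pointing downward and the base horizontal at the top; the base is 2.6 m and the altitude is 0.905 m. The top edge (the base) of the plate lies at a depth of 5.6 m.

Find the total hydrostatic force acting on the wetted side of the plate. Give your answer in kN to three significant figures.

F ≈ 85.8 kN

γ = 1.26 × 9.81 = 12.3606 kN/m³.
With the apex down, the centroid sits h/3 = 0.905/3 = 0.301667 m below the base (the top edge), so the centroid depth is h_c = 5.6 + 0.301667 = 5.90167 m.
A = ½ × 2.6 × 0.905 = 1.1765 m².
Resultant F = γ·h_c·A = 12.3606 × 5.90167 × 1.1765 = 85.8235 kN.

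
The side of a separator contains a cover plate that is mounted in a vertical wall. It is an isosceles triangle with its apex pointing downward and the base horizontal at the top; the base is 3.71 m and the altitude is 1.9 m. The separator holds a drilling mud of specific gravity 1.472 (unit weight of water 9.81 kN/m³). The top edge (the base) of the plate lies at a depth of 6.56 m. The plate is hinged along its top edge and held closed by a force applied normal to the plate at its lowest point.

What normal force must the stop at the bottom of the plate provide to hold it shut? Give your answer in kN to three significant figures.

P ≈ 127 kN

γ = 1.472 × 9.81 = 14.44032 kN/m³.
With the apex down, the centroid sits h/3 = 1.9/3 = 0.633333 m below the base (the top edge), so the centroid depth is h_c = 6.56 + 0.633333 = 7.19333 m.
A = ½ × 3.71 × 1.9 = 3.5245 m².
Resultant F = γ·h_c·A = 14.44032 × 7.19333 × 3.5245 = 366.104 kN.
I_c = b·h³/36 = 3.71 × 1.9³/36 = 0.706858 m⁴.
Centre of pressure: y_p = y_c + I_c/(y_c·A) = 7.19333 + 0.706858/(7.19333 × 3.5245) = 7.19333 + 0.0278808 = 7.22121 m along the plane.
The resultant acts 0.633333 + 0.0278808 = 0.661214 m (along the plate) below the hinge at the top edge, so the moment about the hinge is M = F × 0.661214 = 366.104 × 0.661214 = 242.073 kN·m.
A normal force at the bottom, 1.9 m from the hinge, must supply this moment: P = 242.073/1.9 = 127.407 kN.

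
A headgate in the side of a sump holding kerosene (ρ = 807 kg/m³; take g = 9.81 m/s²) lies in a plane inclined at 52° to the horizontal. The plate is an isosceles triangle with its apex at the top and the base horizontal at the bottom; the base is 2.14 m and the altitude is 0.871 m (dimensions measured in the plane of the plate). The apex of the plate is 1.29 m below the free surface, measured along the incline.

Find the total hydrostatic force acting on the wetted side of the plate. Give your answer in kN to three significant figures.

γ = ρg = 807 × 9.81 / 1000 = 7.91667 kN/m³.
Let θ = 52° be the plate's angle to the horizontal; measure y along the incline from where the plane meets the free surface. Vertical depth h = y·sinθ with sinθ = 0.788011.
With the apex up, the centroid sits 2h/3 = 2 × 0.871/3 = 0.580667 m below the apex, so y_c = 1.29 + 0.580667 = 1.87067 m and h_c = 1.87067 × 0.788011 = 1.47411 m.
A = ½ × 2.14 × 0.871 = 0.93197 m².
Resultant F = γ·h_c·A = 7.91667 × 1.47411 × 0.93197 = 10.8761 kN.

F ≈ 10.9 kN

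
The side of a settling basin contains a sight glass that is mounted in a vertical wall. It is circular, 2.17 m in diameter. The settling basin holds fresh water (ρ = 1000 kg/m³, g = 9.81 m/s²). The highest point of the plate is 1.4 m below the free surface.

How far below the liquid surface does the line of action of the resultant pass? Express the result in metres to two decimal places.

h_p = 2.60 m

γ = ρg = 1000 × 9.81 = 9810 N/m³ = 9.81 kN/m³.
The centroid is at the centre, 1.085 m below the top of the plate, so the centroid depth is h_c = 1.4 + 1.085 = 2.485 m.
A = π(1.085)² = 3.69836 m².
Resultant F = γ·h_c·A = 9.81 × 2.485 × 3.69836 = 90.1581 kN.
I_c = πr⁴/4 = π × 1.085⁴/4 = 1.08845 m⁴.
Centre of pressure: y_p = y_c + I_c/(y_c·A) = 2.485 + 1.08845/(2.485 × 3.69836) = 2.485 + 0.118433 = 2.60343 m along the plane.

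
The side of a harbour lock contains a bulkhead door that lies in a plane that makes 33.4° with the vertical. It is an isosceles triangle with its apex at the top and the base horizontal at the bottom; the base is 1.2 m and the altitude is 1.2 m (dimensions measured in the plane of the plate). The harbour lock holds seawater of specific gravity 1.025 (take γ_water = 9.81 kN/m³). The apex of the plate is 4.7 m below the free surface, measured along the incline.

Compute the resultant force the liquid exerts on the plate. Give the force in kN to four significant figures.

γ = 1.025 × 9.81 = 10.05525 kN/m³.
The plate makes 33.4° with the vertical, i.e. θ = 90° − 33.4° = 56.6° to the horizontal. Measuring y along the incline from the free-surface line, vertical depth h = y·sinθ with sinθ = 0.834848.
With the apex up, the centroid sits 2h/3 = 2 × 1.2/3 = 0.8 m below the apex, so y_c = 4.7 + 0.8 = 5.5 m and h_c = 5.5 × 0.834848 = 4.59166 m.
A = ½ × 1.2 × 1.2 = 0.72 m².
Resultant F = γ·h_c·A = 10.05525 × 4.59166 × 0.72 = 33.2426 kN.

F ≈ 33.24 kN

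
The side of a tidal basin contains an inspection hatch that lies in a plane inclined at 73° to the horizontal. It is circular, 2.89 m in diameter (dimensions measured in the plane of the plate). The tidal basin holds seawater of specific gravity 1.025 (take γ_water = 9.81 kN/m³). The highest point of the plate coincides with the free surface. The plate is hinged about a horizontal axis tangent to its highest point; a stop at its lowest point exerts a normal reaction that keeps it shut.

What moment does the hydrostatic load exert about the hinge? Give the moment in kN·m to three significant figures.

M ≈ 165 kN·m

γ = 1.025 × 9.81 = 10.05525 kN/m³.
Let θ = 73° be the plate's angle to the horizontal; measure y along the incline from where the plane meets the free surface. Vertical depth h = y·sinθ with sinθ = 0.956305.
The centroid is at the centre, 1.445 m below the top of the plate, so y_c = 1.445 m and h_c = 1.445 × 0.956305 = 1.38186 m.
A = π(1.445)² = 6.55972 m².
Resultant F = γ·h_c·A = 10.05525 × 1.38186 × 6.55972 = 91.147 kN.
I_c = πr⁴/4 = π × 1.445⁴/4 = 3.42422 m⁴.
Centre of pressure: y_p = y_c + I_c/(y_c·A) = 1.445 + 3.42422/(1.445 × 6.55972) = 1.445 + 0.361251 = 1.80625 m along the plane.
The resultant acts 1.445 + 0.361251 = 1.80625 m (along the plate) below the hinge at the top edge, so the moment about the hinge is M = F × 1.80625 = 91.147 × 1.80625 = 164.634 kN·m.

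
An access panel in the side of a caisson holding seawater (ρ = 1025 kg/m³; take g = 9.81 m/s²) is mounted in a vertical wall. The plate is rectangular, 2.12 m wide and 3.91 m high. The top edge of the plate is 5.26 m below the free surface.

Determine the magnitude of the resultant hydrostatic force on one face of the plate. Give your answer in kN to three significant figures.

F ≈ 601 kN

γ = ρg = 1025 × 9.81 / 1000 = 10.05525 kN/m³.
The centroid lies 3.91/2 = 1.955 m below the top edge, so the centroid depth is h_c = 5.26 + 1.955 = 7.215 m.
A = 2.12 × 3.91 = 8.2892 m².
Resultant F = γ·h_c·A = 10.05525 × 7.215 × 8.2892 = 601.37 kN.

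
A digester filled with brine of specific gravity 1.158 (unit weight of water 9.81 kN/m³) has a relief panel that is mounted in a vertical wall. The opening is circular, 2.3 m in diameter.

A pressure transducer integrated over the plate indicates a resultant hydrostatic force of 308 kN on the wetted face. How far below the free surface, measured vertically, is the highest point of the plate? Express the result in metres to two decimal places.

d_top ≈ 5.38 m

γ = 1.158 × 9.81 = 11.35998 kN/m³.
A = π(1.15)² = 4.15476 m².
From F = γ·h_c·A, the centroid depth is h_c = 308/(11.35998 × 4.15476) = 6.5257 m.
The centroid is at the centre, 1.15 m below the top of the plate, so the highest point sits at h_top = 6.5257 − 1.15 = 5.3757 m below the surface.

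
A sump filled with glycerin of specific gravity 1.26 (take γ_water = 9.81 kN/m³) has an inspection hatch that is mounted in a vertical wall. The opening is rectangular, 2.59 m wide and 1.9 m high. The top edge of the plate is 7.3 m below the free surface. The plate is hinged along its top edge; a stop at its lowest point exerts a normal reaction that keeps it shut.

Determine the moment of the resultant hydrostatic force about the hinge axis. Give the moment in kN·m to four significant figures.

M ≈ 495.0 kN·m

γ = 1.26 × 9.81 = 12.3606 kN/m³.
The centroid lies 1.9/2 = 0.95 m below the top edge, so the centroid depth is h_c = 7.3 + 0.95 = 8.25 m.
A = 2.59 × 1.9 = 4.921 m².
Resultant F = γ·h_c·A = 12.3606 × 8.25 × 4.921 = 501.819 kN.
I_c = b·h³/12 = 2.59 × 1.9³/12 = 1.4804 m⁴.
Centre of pressure: y_p = y_c + I_c/(y_c·A) = 8.25 + 1.4804/(8.25 × 4.921) = 8.25 + 0.0364646 = 8.28646 m along the plane.
The resultant acts 0.95 + 0.0364646 = 0.986465 m (along the plate) below the hinge at the top edge, so the moment about the hinge is M = F × 0.986465 = 501.819 × 0.986465 = 495.027 kN·m.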